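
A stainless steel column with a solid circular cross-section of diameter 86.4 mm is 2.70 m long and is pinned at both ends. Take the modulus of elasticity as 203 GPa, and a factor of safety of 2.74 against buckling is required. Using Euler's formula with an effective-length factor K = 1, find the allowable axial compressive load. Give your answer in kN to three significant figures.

I = πd⁴/64 = π×86.4⁴/64 = 2.735×10^6 mm⁴.
Effective length L_e = KL = 1×2.70 m = 2700 mm.
Euler critical load P_cr = π²EI/L_e² = π²×203000×2.735×10^6/2700² = 751800 N.
P_allow = P_cr/n = 751800/2.74 = 274400 N.

P_allow = 274 kN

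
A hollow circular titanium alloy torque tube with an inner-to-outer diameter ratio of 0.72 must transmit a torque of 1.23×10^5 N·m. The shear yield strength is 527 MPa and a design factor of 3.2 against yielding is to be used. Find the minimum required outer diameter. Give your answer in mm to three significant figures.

τ_allow = 527/3.2 = 164.7 MPa.
For a hollow shaft τ = 16T/[πd_o³(1−k⁴)] with k = 0.72, so 1−k⁴ = 0.7313.
d_o³ = 16T/[π τ_allow (1−k⁴)] = 16×1.2300×10^8/(π×164.7×0.7313) = 5.202×10^6 mm³.
d_o = 173.3 mm.

d_o = 173 mm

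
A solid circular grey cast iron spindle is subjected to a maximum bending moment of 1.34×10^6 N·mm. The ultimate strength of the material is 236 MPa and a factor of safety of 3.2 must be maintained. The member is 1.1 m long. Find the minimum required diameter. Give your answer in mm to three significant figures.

d = 57.0 mm

σ_allow = 236/3.2 = 73.75 MPa.
For a solid circular section σ = 32M/(πd³), so d³ = 32M/(π σ_allow) = 32×1340000/(π×73.75) = 185100 mm³.
d = 56.99 mm.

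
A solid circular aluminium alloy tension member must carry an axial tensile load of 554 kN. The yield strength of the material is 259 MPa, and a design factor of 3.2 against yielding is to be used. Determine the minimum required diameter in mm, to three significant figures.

d = 93.4 mm

Allowable stress σ_allow = 259/3.2 = 80.94 MPa.
Required area A = F/σ_allow = 554000/80.94 = 6845 mm².
A = πd²/4 → d = √(4A/π) = 93.35 mm.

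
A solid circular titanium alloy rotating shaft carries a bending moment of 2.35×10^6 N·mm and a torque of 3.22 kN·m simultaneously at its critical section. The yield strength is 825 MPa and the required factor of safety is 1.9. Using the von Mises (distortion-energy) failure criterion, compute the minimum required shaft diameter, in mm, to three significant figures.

σ_allow = σ_y/n = 825/1.9 = 434.2 MPa.
For a solid shaft σ_b = 32M/(πd³) and τ = 16T/(πd³), so the von Mises stress is σ' = (16/πd³)·√(4M²+3T²).
√(4M²+3T²) = √(4×(2.350×10^6)² + 3×(3.220×10^6)²) = 7.294×10^6 N·mm.
d³ = 16×7.294×10^6/(π×434.2) = 85550 mm³.
d = 44.06 mm.

d = 44.1 mm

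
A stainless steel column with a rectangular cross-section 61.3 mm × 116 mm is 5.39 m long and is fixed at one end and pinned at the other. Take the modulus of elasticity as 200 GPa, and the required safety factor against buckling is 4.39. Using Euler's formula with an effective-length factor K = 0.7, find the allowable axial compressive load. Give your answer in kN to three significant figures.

Buckling occurs about the weak axis: I_min = h·b³/12 = 116×61.3³/12 = 2.227×10^6 mm⁴ (b = 61.3 mm is the smaller dimension).
Effective length L_e = KL = 0.7×5.39 m = 3773 mm.
Euler critical load P_cr = π²EI/L_e² = π²×200000×2.227×10^6/3773² = 308800 N.
P_allow = P_cr/n = 308800/4.39 = 70330 N.

P_allow = 70.3 kN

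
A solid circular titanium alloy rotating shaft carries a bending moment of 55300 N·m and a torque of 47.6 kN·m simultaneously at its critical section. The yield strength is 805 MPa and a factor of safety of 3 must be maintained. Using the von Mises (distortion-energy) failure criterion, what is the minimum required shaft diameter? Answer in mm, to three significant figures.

σ_allow = σ_y/n = 805/3 = 268.3 MPa.
For a solid shaft σ_b = 32M/(πd³) and τ = 16T/(πd³), so the von Mises stress is σ' = (16/πd³)·√(4M²+3T²).
√(4M²+3T²) = √(4×(5.530×10^7)² + 3×(4.760×10^7)²) = 1.379×10^8 N·mm.
d³ = 16×1.379×10^8/(π×268.3) = 2.618×10^6 mm³.
d = 137.8 mm.

d = 138 mm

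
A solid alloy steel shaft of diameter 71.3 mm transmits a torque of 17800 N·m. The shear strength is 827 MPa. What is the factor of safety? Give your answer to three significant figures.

τ = 16T/(πd³) = 16×1.7800×10^7/(π×71.3³) = 250.1 MPa.
n = τ_limit/τ = 827/250.1 = 3.307.

n = 3.31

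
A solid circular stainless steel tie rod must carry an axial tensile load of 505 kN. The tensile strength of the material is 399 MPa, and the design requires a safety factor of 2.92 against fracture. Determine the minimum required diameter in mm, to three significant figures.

Allowable stress σ_allow = 399/2.92 = 136.6 MPa.
Required area A = F/σ_allow = 505000/136.6 = 3696 mm².
A = πd²/4 → d = √(4A/π) = 68.60 mm.

d = 68.6 mm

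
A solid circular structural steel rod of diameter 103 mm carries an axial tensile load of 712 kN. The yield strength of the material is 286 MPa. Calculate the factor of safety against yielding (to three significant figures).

A = πd²/4 = 8332 mm².
σ = F/A = 712000/8332 = 85.45 MPa.
n = 286/85.45 = 3.347.

n = 3.35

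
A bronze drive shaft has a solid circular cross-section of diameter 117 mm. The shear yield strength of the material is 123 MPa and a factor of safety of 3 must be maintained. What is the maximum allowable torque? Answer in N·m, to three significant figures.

T_allow = 12900 N·m

τ_allow = 123/3 = 41.00 MPa.
For a solid shaft T_allow = τ_allow·πd³/16; πd³/16 = π×117³/16 = 314500 mm³.
T_allow = 41.00×314500 = 1.289×10^7 N·mm = 12890 N·m.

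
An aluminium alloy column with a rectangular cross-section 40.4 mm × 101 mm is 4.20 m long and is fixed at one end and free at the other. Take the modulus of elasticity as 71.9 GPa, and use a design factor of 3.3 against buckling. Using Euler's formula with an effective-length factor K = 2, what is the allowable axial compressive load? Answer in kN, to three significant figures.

Buckling occurs about the weak axis: I_min = h·b³/12 = 101×40.4³/12 = 555000 mm⁴ (b = 40.4 mm is the smaller dimension).
Effective length L_e = KL = 2×4.20 m = 8400 mm.
Euler critical load P_cr = π²EI/L_e² = π²×71900×555000/8400² = 5582 N.
P_allow = P_cr/n = 5582/3.3 = 1691 N.

P_allow = 1.69 kN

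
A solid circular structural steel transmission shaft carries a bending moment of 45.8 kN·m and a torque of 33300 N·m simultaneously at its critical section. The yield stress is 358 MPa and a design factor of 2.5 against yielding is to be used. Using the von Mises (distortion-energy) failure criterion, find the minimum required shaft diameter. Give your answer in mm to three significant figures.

σ_allow = σ_y/n = 358/2.5 = 143.2 MPa.
For a solid shaft σ_b = 32M/(πd³) and τ = 16T/(πd³), so the von Mises stress is σ' = (16/πd³)·√(4M²+3T²).
√(4M²+3T²) = √(4×(4.580×10^7)² + 3×(3.330×10^7)²) = 1.082×10^8 N·mm.
d³ = 16×1.082×10^8/(π×143.2) = 3.850×10^6 mm³.
d = 156.7 mm.

d = 157 mm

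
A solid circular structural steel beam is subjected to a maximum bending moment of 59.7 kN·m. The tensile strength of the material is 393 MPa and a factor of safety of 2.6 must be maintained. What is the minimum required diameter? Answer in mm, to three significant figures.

σ_allow = 393/2.6 = 151.2 MPa.
For a solid circular section σ = 32M/(πd³), so d³ = 32M/(π σ_allow) = 32×5.9700×10^7/(π×151.2) = 4.023×10^6 mm³.
d = 159.0 mm.

d = 159 mm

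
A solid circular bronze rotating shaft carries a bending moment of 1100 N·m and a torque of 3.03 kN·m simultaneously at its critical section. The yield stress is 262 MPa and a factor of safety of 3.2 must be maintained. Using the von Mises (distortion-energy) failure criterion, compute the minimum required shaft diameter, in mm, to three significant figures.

σ_allow = σ_y/n = 262/3.2 = 81.88 MPa.
For a solid shaft σ_b = 32M/(πd³) and τ = 16T/(πd³), so the von Mises stress is σ' = (16/πd³)·√(4M²+3T²).
√(4M²+3T²) = √(4×(1.100×10^6)² + 3×(3.030×10^6)²) = 5.691×10^6 N·mm.
d³ = 16×5.691×10^6/(π×81.88) = 354000 mm³.
d = 70.74 mm.

d = 70.7 mm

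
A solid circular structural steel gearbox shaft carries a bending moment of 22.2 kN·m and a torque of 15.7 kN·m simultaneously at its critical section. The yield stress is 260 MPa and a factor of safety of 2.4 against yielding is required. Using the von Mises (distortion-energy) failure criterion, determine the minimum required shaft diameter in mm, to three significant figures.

σ_allow = σ_y/n = 260/2.4 = 108.3 MPa.
For a solid shaft σ_b = 32M/(πd³) and τ = 16T/(πd³), so the von Mises stress is σ' = (16/πd³)·√(4M²+3T²).
√(4M²+3T²) = √(4×(2.220×10^7)² + 3×(1.570×10^7)²) = 5.207×10^7 N·mm.
d³ = 16×5.207×10^7/(π×108.3) = 2.448×10^6 mm³.
d = 134.8 mm.

d = 135 mm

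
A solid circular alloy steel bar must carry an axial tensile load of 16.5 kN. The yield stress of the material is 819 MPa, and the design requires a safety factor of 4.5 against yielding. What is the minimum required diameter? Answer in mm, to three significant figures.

d = 10.7 mm

Allowable stress σ_allow = 819/4.5 = 182.0 MPa.
Required area A = F/σ_allow = 16500/182.0 = 90.66 mm².
A = πd²/4 → d = √(4A/π) = 10.74 mm.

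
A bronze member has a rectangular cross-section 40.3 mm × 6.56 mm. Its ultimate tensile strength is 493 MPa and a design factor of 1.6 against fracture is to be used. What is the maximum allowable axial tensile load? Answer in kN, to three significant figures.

F_allow = 81.5 kN

σ_allow = 493/1.6 = 308.1 MPa.
A = 40.3×6.56 = 264.4 mm².
F_allow = σ_allow × A = 308.1×264.4 = 81460 N.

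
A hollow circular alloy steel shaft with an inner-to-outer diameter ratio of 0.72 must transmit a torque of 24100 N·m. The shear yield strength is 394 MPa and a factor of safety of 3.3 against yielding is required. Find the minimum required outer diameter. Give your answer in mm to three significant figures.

d_o = 112 mm

τ_allow = 394/3.3 = 119.4 MPa.
For a hollow shaft τ = 16T/[πd_o³(1−k⁴)] with k = 0.72, so 1−k⁴ = 0.7313.
d_o³ = 16T/[π τ_allow (1−k⁴)] = 16×2.4100×10^7/(π×119.4×0.7313) = 1.406×10^6 mm³.
d_o = 112.0 mm.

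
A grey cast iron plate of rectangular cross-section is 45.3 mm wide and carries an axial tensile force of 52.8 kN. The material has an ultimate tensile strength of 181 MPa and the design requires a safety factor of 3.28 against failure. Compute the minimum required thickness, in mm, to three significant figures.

t = 21.1 mm

σ_allow = 181/3.28 = 55.18 MPa.
Required area A = F/σ_allow = 52800/55.18 = 956.8 mm².
t = A/w = 956.8/45.3 = 21.12 mm.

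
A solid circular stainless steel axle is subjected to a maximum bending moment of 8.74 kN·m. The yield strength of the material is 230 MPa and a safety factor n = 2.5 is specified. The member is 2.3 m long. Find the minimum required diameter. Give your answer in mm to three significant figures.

σ_allow = 230/2.5 = 92.00 MPa.
For a solid circular section σ = 32M/(πd³), so d³ = 32M/(π σ_allow) = 32×8740000/(π×92.00) = 967700 mm³.
d = 98.91 mm.

d = 98.9 mm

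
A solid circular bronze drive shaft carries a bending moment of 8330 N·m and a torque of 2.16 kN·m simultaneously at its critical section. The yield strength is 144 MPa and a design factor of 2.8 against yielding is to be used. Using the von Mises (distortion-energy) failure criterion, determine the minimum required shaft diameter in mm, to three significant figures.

d = 119 mm

σ_allow = σ_y/n = 144/2.8 = 51.43 MPa.
For a solid shaft σ_b = 32M/(πd³) and τ = 16T/(πd³), so the von Mises stress is σ' = (16/πd³)·√(4M²+3T²).
√(4M²+3T²) = √(4×(8.330×10^6)² + 3×(2.160×10^6)²) = 1.707×10^7 N·mm.
d³ = 16×1.707×10^7/(π×51.43) = 1.691×10^6 mm³.
d = 119.1 mm.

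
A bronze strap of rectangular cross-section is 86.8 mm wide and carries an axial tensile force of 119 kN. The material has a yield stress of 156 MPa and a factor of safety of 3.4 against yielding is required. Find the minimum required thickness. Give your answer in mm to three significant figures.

σ_allow = 156/3.4 = 45.88 MPa.
Required area A = F/σ_allow = 119000/45.88 = 2594 mm².
t = A/w = 2594/86.8 = 29.88 mm.

t = 29.9 mm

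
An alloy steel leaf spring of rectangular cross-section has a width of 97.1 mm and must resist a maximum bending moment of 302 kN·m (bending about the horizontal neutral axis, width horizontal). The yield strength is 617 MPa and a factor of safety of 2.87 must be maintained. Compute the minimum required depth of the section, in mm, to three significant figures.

h = 295 mm

σ_allow = 617/2.87 = 215.0 MPa.
For a rectangular section σ = 6M/(bh²), so h² = 6M/(b σ_allow) = 6×3.0200×10^8/(97.1×215.0) = 86800 mm².
h = 294.6 mm.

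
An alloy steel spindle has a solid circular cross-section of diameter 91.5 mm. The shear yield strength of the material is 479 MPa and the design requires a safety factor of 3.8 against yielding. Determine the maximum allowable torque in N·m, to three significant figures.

τ_allow = 479/3.8 = 126.1 MPa.
For a solid shaft T_allow = τ_allow·πd³/16; πd³/16 = π×91.5³/16 = 150400 mm³.
T_allow = 126.1×150400 = 1.896×10^7 N·mm = 18960 N·m.

T_allow = 19000 N·m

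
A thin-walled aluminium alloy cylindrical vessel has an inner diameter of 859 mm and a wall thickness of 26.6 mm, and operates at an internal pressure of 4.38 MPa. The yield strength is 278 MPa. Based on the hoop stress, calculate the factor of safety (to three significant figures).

n = 3.93

σ_h = pD/(2t) = 4.38×859/(2×26.6) = 70.72 MPa.
n = 278/70.72 = 3.931.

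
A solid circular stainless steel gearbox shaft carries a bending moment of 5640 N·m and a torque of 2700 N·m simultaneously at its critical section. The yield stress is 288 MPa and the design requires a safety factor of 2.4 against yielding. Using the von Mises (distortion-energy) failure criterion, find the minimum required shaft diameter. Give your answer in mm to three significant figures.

d = 80.3 mm

σ_allow = σ_y/n = 288/2.4 = 120.0 MPa.
For a solid shaft σ_b = 32M/(πd³) and τ = 16T/(πd³), so the von Mises stress is σ' = (16/πd³)·√(4M²+3T²).
√(4M²+3T²) = √(4×(5.640×10^6)² + 3×(2.700×10^6)²) = 1.221×10^7 N·mm.
d³ = 16×1.221×10^7/(π×120.0) = 518300 mm³.
d = 80.32 mm.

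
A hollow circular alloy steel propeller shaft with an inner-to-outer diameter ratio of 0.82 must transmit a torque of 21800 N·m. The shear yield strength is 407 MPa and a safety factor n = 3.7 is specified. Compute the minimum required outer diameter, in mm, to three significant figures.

d_o = 123 mm

τ_allow = 407/3.7 = 110.0 MPa.
For a hollow shaft τ = 16T/[πd_o³(1−k⁴)] with k = 0.82, so 1−k⁴ = 0.5479.
d_o³ = 16T/[π τ_allow (1−k⁴)] = 16×2.1800×10^7/(π×110.0×0.5479) = 1.842×10^6 mm³.
d_o = 122.6 mm.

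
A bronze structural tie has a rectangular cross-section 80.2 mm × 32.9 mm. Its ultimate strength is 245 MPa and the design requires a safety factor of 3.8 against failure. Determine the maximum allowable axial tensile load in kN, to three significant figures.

F_allow = 170 kN

σ_allow = 245/3.8 = 64.47 MPa.
A = 80.2×32.9 = 2639 mm².
F_allow = σ_allow × A = 64.47×2639 = 170100 N.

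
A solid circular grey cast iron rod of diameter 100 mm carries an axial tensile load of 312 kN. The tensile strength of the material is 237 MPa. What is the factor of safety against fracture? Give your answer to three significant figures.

n = 5.97

A = πd²/4 = 7854 mm².
σ = F/A = 312000/7854 = 39.73 MPa.
n = 237/39.73 = 5.966.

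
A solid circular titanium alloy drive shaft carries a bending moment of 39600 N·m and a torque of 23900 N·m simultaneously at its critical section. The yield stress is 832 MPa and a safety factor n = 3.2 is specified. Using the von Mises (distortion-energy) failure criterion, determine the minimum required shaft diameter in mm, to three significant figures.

d = 121 mm

σ_allow = σ_y/n = 832/3.2 = 260.0 MPa.
For a solid shaft σ_b = 32M/(πd³) and τ = 16T/(πd³), so the von Mises stress is σ' = (16/πd³)·√(4M²+3T²).
√(4M²+3T²) = √(4×(3.960×10^7)² + 3×(2.390×10^7)²) = 8.937×10^7 N·mm.
d³ = 16×8.937×10^7/(π×260.0) = 1.751×10^6 mm³.
d = 120.5 mm.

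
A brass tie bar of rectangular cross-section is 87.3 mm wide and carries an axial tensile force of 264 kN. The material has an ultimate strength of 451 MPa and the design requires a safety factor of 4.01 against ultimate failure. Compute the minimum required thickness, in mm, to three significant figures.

σ_allow = 451/4.01 = 112.5 MPa.
Required area A = F/σ_allow = 264000/112.5 = 2347 mm².
t = A/w = 2347/87.3 = 26.89 mm.

t = 26.9 mm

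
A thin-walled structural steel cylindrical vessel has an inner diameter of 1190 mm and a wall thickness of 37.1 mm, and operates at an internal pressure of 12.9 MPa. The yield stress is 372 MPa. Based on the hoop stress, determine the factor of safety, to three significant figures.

n = 1.80

σ_h = pD/(2t) = 12.9×1190/(2×37.1) = 206.9 MPa.
n = 372/206.9 = 1.798.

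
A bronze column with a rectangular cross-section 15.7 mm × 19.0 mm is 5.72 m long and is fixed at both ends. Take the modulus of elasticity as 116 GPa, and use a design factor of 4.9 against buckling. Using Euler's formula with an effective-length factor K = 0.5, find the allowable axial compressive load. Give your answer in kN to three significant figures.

P_allow = 0.175 kN

Buckling occurs about the weak axis: I_min = h·b³/12 = 19.0×15.7³/12 = 6127 mm⁴ (b = 15.7 mm is the smaller dimension).
Effective length L_e = KL = 0.5×5.72 m = 2860 mm.
Euler critical load P_cr = π²EI/L_e² = π²×116000×6127/2860² = 857.6 N.
P_allow = P_cr/n = 857.6/4.9 = 175.0 N.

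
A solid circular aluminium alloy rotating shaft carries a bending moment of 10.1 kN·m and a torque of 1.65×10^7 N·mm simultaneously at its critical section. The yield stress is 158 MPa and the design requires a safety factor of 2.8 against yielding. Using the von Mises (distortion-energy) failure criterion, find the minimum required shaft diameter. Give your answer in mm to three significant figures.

d = 147 mm

σ_allow = σ_y/n = 158/2.8 = 56.43 MPa.
For a solid shaft σ_b = 32M/(πd³) and τ = 16T/(πd³), so the von Mises stress is σ' = (16/πd³)·√(4M²+3T²).
√(4M²+3T²) = √(4×(1.010×10^7)² + 3×(1.650×10^7)²) = 3.500×10^7 N·mm.
d³ = 16×3.500×10^7/(π×56.43) = 3.159×10^6 mm³.
d = 146.7 mm.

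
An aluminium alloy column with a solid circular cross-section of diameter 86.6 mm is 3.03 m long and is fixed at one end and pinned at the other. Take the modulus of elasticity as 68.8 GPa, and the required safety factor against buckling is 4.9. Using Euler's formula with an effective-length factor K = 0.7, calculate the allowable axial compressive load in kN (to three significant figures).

I = πd⁴/64 = π×86.6⁴/64 = 2.761×10^6 mm⁴.
Effective length L_e = KL = 0.7×3.03 m = 2121 mm.
Euler critical load P_cr = π²EI/L_e² = π²×68800×2.761×10^6/2121² = 416700 N.
P_allow = P_cr/n = 416700/4.9 = 85050 N.

P_allow = 85.0 kN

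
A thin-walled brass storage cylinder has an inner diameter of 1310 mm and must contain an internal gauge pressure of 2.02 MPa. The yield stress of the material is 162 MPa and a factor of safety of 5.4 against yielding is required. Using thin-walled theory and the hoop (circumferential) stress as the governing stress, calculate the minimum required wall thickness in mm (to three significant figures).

t = 44.1 mm

σ_allow = 162/5.4 = 30.00 MPa.
Hoop stress σ_h = pD/(2t), so t = pD/(2σ_allow) = 2.02×1310/(2×30.00) = 44.10 mm.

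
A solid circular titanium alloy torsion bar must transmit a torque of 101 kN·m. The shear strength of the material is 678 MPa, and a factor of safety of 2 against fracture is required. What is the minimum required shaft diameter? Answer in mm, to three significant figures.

d = 115 mm

Allowable shear stress τ_allow = 678/2 = 339.0 MPa.
For a solid shaft τ = 16T/(πd³), so d³ = 16T/(π τ_allow) = 16×1.0100×10^8/(π×339.0) = 1.517×10^6 mm³.
d = (1.517×10^6)^(1/3) = 114.9 mm.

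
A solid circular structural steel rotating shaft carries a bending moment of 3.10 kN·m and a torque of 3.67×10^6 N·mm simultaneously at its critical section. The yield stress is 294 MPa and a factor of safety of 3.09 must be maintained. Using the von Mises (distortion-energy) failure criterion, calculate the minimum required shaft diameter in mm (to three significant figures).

σ_allow = σ_y/n = 294/3.09 = 95.15 MPa.
For a solid shaft σ_b = 32M/(πd³) and τ = 16T/(πd³), so the von Mises stress is σ' = (16/πd³)·√(4M²+3T²).
√(4M²+3T²) = √(4×(3.100×10^6)² + 3×(3.670×10^6)²) = 8.880×10^6 N·mm.
d³ = 16×8.880×10^6/(π×95.15) = 475300 mm³.
d = 78.04 mm.

d = 78.0 mm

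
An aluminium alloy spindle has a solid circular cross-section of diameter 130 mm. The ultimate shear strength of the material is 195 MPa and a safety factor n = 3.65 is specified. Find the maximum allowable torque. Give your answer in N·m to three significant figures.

τ_allow = 195/3.65 = 53.42 MPa.
For a solid shaft T_allow = τ_allow·πd³/16; πd³/16 = π×130³/16 = 431400 mm³.
T_allow = 53.42×431400 = 2.305×10^7 N·mm = 23050 N·m.

T_allow = 23000 N·m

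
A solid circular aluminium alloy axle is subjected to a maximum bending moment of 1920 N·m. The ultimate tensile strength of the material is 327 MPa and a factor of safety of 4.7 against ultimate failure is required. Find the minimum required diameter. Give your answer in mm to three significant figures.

σ_allow = 327/4.7 = 69.57 MPa.
For a solid circular section σ = 32M/(πd³), so d³ = 32M/(π σ_allow) = 32×1920000/(π×69.57) = 281100 mm³.
d = 65.51 mm.

d = 65.5 mm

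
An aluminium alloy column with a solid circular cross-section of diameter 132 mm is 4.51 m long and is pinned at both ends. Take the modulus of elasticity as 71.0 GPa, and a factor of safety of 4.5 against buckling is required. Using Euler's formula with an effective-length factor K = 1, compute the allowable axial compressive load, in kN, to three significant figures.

P_allow = 114 kN

I = πd⁴/64 = π×132⁴/64 = 1.490×10^7 mm⁴.
Effective length L_e = KL = 1×4.51 m = 4510 mm.
Euler critical load P_cr = π²EI/L_e² = π²×71000×1.490×10^7/4510² = 513400 N.
P_allow = P_cr/n = 513400/4.5 = 114100 N.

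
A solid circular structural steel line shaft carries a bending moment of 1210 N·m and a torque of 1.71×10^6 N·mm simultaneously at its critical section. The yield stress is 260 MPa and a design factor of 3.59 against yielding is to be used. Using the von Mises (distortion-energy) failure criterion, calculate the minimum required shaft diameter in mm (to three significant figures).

σ_allow = σ_y/n = 260/3.59 = 72.42 MPa.
For a solid shaft σ_b = 32M/(πd³) and τ = 16T/(πd³), so the von Mises stress is σ' = (16/πd³)·√(4M²+3T²).
√(4M²+3T²) = √(4×(1.210×10^6)² + 3×(1.710×10^6)²) = 3.825×10^6 N·mm.
d³ = 16×3.825×10^6/(π×72.42) = 269000 mm³.
d = 64.55 mm.

d = 64.6 mm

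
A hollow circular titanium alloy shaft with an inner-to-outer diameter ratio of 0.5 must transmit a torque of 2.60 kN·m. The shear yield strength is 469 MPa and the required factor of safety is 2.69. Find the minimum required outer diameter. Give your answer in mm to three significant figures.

τ_allow = 469/2.69 = 174.3 MPa.
For a hollow shaft τ = 16T/[πd_o³(1−k⁴)] with k = 0.5, so 1−k⁴ = 0.9375.
d_o³ = 16T/[π τ_allow (1−k⁴)] = 16×2600000/(π×174.3×0.9375) = 81010 mm³.
d_o = 43.27 mm.

d_o = 43.3 mm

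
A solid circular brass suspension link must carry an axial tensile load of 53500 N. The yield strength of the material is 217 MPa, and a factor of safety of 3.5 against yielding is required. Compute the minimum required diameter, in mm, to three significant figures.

Allowable stress σ_allow = 217/3.5 = 62.00 MPa.
Required area A = F/σ_allow = 53500/62.00 = 862.9 mm².
A = πd²/4 → d = √(4A/π) = 33.15 mm.

d = 33.1 mm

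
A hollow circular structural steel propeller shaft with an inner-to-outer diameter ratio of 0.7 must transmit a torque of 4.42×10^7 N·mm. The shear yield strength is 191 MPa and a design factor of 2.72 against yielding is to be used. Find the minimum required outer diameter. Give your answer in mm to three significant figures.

d_o = 162 mm

τ_allow = 191/2.72 = 70.22 MPa.
For a hollow shaft τ = 16T/[πd_o³(1−k⁴)] with k = 0.7, so 1−k⁴ = 0.7599.
d_o³ = 16T/[π τ_allow (1−k⁴)] = 16×4.4200×10^7/(π×70.22×0.7599) = 4.219×10^6 mm³.
d_o = 161.6 mm.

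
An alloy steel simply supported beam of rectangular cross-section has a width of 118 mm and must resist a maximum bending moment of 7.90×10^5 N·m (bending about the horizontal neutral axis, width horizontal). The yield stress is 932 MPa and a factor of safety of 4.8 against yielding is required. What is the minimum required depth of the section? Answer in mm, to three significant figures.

σ_allow = 932/4.8 = 194.2 MPa.
For a rectangular section σ = 6M/(bh²), so h² = 6M/(b σ_allow) = 6×7.9000×10^8/(118×194.2) = 206900 mm².
h = 454.8 mm.

h = 455 mm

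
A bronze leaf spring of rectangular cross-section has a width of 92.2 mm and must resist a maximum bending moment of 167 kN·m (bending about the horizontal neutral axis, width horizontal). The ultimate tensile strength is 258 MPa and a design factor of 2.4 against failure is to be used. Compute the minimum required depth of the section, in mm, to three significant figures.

σ_allow = 258/2.4 = 107.5 MPa.
For a rectangular section σ = 6M/(bh²), so h² = 6M/(b σ_allow) = 6×1.6700×10^8/(92.2×107.5) = 101100 mm².
h = 318.0 mm.

h = 318 mm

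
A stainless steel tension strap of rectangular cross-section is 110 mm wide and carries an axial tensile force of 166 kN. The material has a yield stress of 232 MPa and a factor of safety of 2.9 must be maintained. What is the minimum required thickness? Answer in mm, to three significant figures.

σ_allow = 232/2.9 = 80.00 MPa.
Required area A = F/σ_allow = 166000/80.00 = 2075 mm².
t = A/w = 2075/110 = 18.86 mm.

t = 18.9 mm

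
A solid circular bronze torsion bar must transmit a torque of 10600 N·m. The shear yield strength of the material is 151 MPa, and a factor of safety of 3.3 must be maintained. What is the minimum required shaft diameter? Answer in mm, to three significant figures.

Allowable shear stress τ_allow = 151/3.3 = 45.76 MPa.
For a solid shaft τ = 16T/(πd³), so d³ = 16T/(π τ_allow) = 16×1.0600×10^7/(π×45.76) = 1.180×10^6 mm³.
d = (1.180×10^6)^(1/3) = 105.7 mm.

d = 106 mm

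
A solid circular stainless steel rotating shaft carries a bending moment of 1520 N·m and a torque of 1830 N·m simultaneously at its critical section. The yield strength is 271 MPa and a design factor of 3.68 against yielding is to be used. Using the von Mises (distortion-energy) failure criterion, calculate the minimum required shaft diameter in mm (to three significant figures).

σ_allow = σ_y/n = 271/3.68 = 73.64 MPa.
For a solid shaft σ_b = 32M/(πd³) and τ = 16T/(πd³), so the von Mises stress is σ' = (16/πd³)·√(4M²+3T²).
√(4M²+3T²) = √(4×(1.520×10^6)² + 3×(1.830×10^6)²) = 4.392×10^6 N·mm.
d³ = 16×4.392×10^6/(π×73.64) = 303700 mm³.
d = 67.22 mm.

d = 67.2 mm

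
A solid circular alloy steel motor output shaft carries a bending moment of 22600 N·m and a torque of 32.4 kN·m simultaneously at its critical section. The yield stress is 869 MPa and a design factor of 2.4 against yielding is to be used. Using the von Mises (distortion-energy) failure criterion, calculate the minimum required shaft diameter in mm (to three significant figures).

σ_allow = σ_y/n = 869/2.4 = 362.1 MPa.
For a solid shaft σ_b = 32M/(πd³) and τ = 16T/(πd³), so the von Mises stress is σ' = (16/πd³)·√(4M²+3T²).
√(4M²+3T²) = √(4×(2.260×10^7)² + 3×(3.240×10^7)²) = 7.206×10^7 N·mm.
d³ = 16×7.206×10^7/(π×362.1) = 1.014×10^6 mm³.
d = 100.4 mm.

d = 100 mm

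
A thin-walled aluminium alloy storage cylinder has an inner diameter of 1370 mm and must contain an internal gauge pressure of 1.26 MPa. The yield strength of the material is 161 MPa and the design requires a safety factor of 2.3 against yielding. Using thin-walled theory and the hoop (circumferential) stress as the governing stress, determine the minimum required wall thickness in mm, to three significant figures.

σ_allow = 161/2.3 = 70.00 MPa.
Hoop stress σ_h = pD/(2t), so t = pD/(2σ_allow) = 1.26×1370/(2×70.00) = 12.33 mm.

t = 12.3 mm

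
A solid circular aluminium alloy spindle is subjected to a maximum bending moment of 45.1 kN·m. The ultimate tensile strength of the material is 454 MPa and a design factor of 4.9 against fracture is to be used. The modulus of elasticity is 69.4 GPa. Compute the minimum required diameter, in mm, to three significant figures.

σ_allow = 454/4.9 = 92.65 MPa.
For a solid circular section σ = 32M/(πd³), so d³ = 32M/(π σ_allow) = 32×4.5100×10^7/(π×92.65) = 4.958×10^6 mm³.
d = 170.5 mm.

d = 171 mm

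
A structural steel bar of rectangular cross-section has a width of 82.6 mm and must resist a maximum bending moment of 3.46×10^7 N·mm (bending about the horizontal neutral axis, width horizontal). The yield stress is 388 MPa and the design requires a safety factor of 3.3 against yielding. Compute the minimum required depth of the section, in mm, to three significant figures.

σ_allow = 388/3.3 = 117.6 MPa.
For a rectangular section σ = 6M/(bh²), so h² = 6M/(b σ_allow) = 6×3.4600×10^7/(82.6×117.6) = 21380 mm².
h = 146.2 mm.

h = 146 mm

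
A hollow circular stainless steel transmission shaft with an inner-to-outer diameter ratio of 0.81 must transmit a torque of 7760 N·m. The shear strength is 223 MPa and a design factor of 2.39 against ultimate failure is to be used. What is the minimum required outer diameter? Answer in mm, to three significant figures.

τ_allow = 223/2.39 = 93.31 MPa.
For a hollow shaft τ = 16T/[πd_o³(1−k⁴)] with k = 0.81, so 1−k⁴ = 0.5695.
d_o³ = 16T/[π τ_allow (1−k⁴)] = 16×7760000/(π×93.31×0.5695) = 743700 mm³.
d_o = 90.60 mm.

d_o = 90.6 mm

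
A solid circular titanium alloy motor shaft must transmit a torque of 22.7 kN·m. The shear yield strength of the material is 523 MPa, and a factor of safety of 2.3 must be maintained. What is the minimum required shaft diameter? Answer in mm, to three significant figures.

d = 79.8 mm

Allowable shear stress τ_allow = 523/2.3 = 227.4 MPa.
For a solid shaft τ = 16T/(πd³), so d³ = 16T/(π τ_allow) = 16×2.2700×10^7/(π×227.4) = 508400 mm³.
d = (508400)^(1/3) = 79.81 mm.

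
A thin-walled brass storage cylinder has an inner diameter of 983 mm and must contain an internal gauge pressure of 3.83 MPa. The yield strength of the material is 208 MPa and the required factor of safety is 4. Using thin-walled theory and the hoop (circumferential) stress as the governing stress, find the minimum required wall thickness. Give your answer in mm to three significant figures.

t = 36.2 mm

σ_allow = 208/4 = 52.00 MPa.
Hoop stress σ_h = pD/(2t), so t = pD/(2σ_allow) = 3.83×983/(2×52.00) = 36.20 mm.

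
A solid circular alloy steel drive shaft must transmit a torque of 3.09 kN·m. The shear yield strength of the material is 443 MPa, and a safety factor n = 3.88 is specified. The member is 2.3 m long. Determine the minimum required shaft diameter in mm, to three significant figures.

Allowable shear stress τ_allow = 443/3.88 = 114.2 MPa.
For a solid shaft τ = 16T/(πd³), so d³ = 16T/(π τ_allow) = 16×3090000/(π×114.2) = 137800 mm³.
d = (137800)^(1/3) = 51.66 mm.

d = 51.7 mm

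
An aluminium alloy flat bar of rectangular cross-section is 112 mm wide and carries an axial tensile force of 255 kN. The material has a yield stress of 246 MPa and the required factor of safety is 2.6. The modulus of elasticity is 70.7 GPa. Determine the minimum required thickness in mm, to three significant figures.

t = 24.1 mm

σ_allow = 246/2.6 = 94.62 MPa.
Required area A = F/σ_allow = 255000/94.62 = 2695 mm².
t = A/w = 2695/112 = 24.06 mm.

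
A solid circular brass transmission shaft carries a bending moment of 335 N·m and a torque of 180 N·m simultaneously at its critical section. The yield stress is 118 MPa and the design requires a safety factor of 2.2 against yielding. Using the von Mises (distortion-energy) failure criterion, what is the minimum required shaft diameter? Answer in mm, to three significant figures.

d = 41.2 mm

σ_allow = σ_y/n = 118/2.2 = 53.64 MPa.
For a solid shaft σ_b = 32M/(πd³) and τ = 16T/(πd³), so the von Mises stress is σ' = (16/πd³)·√(4M²+3T²).
√(4M²+3T²) = √(4×(335000)² + 3×(180000)²) = 739000 N·mm.
d³ = 16×739000/(π×53.64) = 70170 mm³.
d = 41.25 mm.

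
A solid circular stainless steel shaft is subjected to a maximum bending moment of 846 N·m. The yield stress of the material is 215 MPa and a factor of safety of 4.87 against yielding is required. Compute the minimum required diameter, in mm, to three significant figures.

σ_allow = 215/4.87 = 44.15 MPa.
For a solid circular section σ = 32M/(πd³), so d³ = 32M/(π σ_allow) = 32×846000/(π×44.15) = 195200 mm³.
d = 58.01 mm.

d = 58.0 mm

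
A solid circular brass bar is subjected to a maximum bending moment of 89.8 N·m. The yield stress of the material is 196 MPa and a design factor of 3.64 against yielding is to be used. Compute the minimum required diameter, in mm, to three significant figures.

σ_allow = 196/3.64 = 53.85 MPa.
For a solid circular section σ = 32M/(πd³), so d³ = 32M/(π σ_allow) = 32×89800/(π×53.85) = 16990 mm³.
d = 25.71 mm.

d = 25.7 mm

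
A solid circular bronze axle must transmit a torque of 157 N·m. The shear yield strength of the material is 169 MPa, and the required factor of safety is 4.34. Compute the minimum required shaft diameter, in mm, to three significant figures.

d = 27.4 mm

Allowable shear stress τ_allow = 169/4.34 = 38.94 MPa.
For a solid shaft τ = 16T/(πd³), so d³ = 16T/(π τ_allow) = 16×157000/(π×38.94) = 20530 mm³.
d = (20530)^(1/3) = 27.38 mm.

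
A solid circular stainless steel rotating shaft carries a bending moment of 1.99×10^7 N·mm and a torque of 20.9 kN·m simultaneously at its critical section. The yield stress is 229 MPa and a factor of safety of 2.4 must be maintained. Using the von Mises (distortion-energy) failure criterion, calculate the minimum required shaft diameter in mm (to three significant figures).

d = 142 mm

σ_allow = σ_y/n = 229/2.4 = 95.42 MPa.
For a solid shaft σ_b = 32M/(πd³) and τ = 16T/(πd³), so the von Mises stress is σ' = (16/πd³)·√(4M²+3T²).
√(4M²+3T²) = √(4×(1.990×10^7)² + 3×(2.090×10^7)²) = 5.380×10^7 N·mm.
d³ = 16×5.380×10^7/(π×95.42) = 2.872×10^6 mm³.
d = 142.1 mm.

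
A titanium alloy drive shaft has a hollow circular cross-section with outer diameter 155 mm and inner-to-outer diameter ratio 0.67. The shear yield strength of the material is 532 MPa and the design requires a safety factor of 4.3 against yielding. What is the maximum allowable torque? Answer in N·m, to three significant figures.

T_allow = 72200 N·m

τ_allow = 532/4.3 = 123.7 MPa.
For a hollow shaft T_allow = τ_allow·πd_o³(1−k⁴)/16 with 1−k⁴ = 0.7985, so πd_o³(1−k⁴)/16 = 583800 mm³.
T_allow = 123.7×583800 = 7.223×10^7 N·mm = 72230 N·m.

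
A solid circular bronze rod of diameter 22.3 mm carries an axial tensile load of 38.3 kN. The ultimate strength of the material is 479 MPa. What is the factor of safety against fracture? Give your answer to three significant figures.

A = πd²/4 = 390.6 mm².
σ = F/A = 38300/390.6 = 98.06 MPa.
n = 479/98.06 = 4.885.

n = 4.88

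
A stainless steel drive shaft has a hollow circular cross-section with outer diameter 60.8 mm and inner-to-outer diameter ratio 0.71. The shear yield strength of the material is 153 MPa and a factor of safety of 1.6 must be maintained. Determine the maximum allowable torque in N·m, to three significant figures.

T_allow = 3150 N·m

τ_allow = 153/1.6 = 95.62 MPa.
For a hollow shaft T_allow = τ_allow·πd_o³(1−k⁴)/16 with 1−k⁴ = 0.7459, so πd_o³(1−k⁴)/16 = 32920 mm³.
T_allow = 95.62×32920 = 3.148×10^6 N·mm = 3148 N·m.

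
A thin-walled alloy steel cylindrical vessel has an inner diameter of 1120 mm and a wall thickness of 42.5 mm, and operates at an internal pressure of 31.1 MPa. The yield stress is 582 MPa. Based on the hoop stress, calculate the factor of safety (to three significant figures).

n = 1.42

σ_h = pD/(2t) = 31.1×1120/(2×42.5) = 409.8 MPa.
n = 582/409.8 = 1.420.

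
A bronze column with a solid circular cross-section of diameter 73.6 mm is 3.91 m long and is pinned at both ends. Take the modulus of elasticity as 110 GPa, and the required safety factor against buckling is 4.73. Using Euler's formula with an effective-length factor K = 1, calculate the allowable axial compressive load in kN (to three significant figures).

P_allow = 21.6 kN

I = πd⁴/64 = π×73.6⁴/64 = 1.440×10^6 mm⁴.
Effective length L_e = KL = 1×3.91 m = 3910 mm.
Euler critical load P_cr = π²EI/L_e² = π²×110000×1.440×10^6/3910² = 102300 N.
P_allow = P_cr/n = 102300/4.73 = 21630 N.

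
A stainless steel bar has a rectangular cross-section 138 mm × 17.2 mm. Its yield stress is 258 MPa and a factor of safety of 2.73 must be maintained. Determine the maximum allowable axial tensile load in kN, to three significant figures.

σ_allow = 258/2.73 = 94.51 MPa.
A = 138×17.2 = 2374 mm².
F_allow = σ_allow × A = 94.51×2374 = 224300 N.

F_allow = 224 kN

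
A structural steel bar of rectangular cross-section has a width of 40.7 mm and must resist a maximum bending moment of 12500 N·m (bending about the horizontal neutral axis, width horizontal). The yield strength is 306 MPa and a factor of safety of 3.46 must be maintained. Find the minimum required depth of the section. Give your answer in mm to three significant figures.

σ_allow = 306/3.46 = 88.44 MPa.
For a rectangular section σ = 6M/(bh²), so h² = 6M/(b σ_allow) = 6×1.2500×10^7/(40.7×88.44) = 20840 mm².
h = 144.3 mm.

h = 144 mm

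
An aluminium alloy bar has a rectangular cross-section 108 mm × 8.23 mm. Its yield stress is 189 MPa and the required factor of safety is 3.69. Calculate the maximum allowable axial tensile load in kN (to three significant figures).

F_allow = 45.5 kN

σ_allow = 189/3.69 = 51.22 MPa.
A = 108×8.23 = 888.8 mm².
F_allow = σ_allow × A = 51.22×888.8 = 45530 N.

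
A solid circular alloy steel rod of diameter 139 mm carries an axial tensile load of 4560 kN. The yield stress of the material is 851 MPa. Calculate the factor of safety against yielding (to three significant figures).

n = 2.83

A = πd²/4 = 15170 mm².
σ = F/A = 4560000/15170 = 300.5 MPa.
n = 851/300.5 = 2.832.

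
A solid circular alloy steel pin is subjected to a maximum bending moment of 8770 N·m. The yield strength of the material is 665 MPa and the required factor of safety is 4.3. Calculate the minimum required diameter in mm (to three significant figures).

σ_allow = 665/4.3 = 154.7 MPa.
For a solid circular section σ = 32M/(πd³), so d³ = 32M/(π σ_allow) = 32×8770000/(π×154.7) = 577600 mm³.
d = 83.28 mm.

d = 83.3 mm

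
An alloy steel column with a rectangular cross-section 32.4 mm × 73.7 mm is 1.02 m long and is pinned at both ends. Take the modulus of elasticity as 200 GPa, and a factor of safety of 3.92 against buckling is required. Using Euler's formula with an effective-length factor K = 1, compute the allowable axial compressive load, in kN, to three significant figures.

Buckling occurs about the weak axis: I_min = h·b³/12 = 73.7×32.4³/12 = 208900 mm⁴ (b = 32.4 mm is the smaller dimension).
Effective length L_e = KL = 1×1.02 m = 1020 mm.
Euler critical load P_cr = π²EI/L_e² = π²×200000×208900/1020² = 396300 N.
P_allow = P_cr/n = 396300/3.92 = 101100 N.

P_allow = 101 kN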